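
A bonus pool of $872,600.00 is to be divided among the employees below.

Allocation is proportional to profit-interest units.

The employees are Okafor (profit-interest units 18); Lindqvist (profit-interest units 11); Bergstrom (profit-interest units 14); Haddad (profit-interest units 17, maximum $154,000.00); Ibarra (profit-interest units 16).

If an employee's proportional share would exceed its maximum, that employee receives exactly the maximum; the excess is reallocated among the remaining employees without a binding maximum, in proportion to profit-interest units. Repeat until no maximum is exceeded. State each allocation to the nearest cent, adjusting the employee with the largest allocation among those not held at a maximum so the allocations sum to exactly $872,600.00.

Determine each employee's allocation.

Okafor: $219,233.90 · Lindqvist: $133,976.27 · Bergstrom: $170,515.25 · Haddad: $154,000.00 · Ibarra: $194,874.58

Profit-interest units total: 76.
Pro-rata shares before constraints: Okafor 206,668.4211; Lindqvist 126,297.3684; Bergstrom 160,742.1053; Haddad 195,186.8421; Ibarra 183,705.2632.
Cap binds for Haddad ($154,000.00); remaining pool $718,600.00 reallocated over remaining profit-interest units 59.
Shares after redistribution: Okafor 219,233.8983 → $219,233.90; Lindqvist 133,976.2712 → $133,976.27; Bergstrom 170,515.2542 → $170,515.25; Ibarra 194,874.5763 → $194,874.58.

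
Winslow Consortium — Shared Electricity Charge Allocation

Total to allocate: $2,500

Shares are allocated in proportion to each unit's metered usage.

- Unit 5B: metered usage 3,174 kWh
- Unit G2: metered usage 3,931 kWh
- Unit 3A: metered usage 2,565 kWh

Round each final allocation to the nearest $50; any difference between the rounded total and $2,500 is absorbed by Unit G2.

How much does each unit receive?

Metered usage total: 9,670.
Proportional shares: Unit 5B 3,174/9,670 × $2,500 = 820.58; Unit G2 3,931/9,670 × $2,500 = 1,016.29; Unit 3A 2,565/9,670 × $2,500 = 663.13.
Rounded to nearest $50: Unit 5B $800; Unit G2 $1,000; Unit 3A $650. Sum = $2,450.
Difference $2,500 − $2,450 = +$50 applied to Unit G2: Unit G2 becomes $1,050.

Unit 5B: $800 · Unit G2: $1,050 · Unit 3A: $650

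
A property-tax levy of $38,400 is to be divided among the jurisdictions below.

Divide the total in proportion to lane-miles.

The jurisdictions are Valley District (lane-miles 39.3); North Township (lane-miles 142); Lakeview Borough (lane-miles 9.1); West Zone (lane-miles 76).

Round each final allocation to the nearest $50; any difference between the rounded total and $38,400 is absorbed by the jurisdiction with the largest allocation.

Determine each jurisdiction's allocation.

Total lane-miles = 266.4.
Unrounded shares: Valley District 39.3/266.4 × $38,400 = 5,664.86; North Township 142/266.4 × $38,400 = 20,468.47; Lakeview Borough 9.1/266.4 × $38,400 = 1,311.71; West Zone 76/266.4 × $38,400 = 10,954.95.
Rounded to nearest $50: Valley District $5,650; North Township $20,450; Lakeview Borough $1,300; West Zone $10,950. Sum = $38,350.
Difference $38,400 − $38,350 = +$50 applied to largest allocation (North Township): North Township becomes $20,500.

Valley District: $5,650 | North Township: $20,500 | Lakeview Borough: $1,300 | West Zone: $10,950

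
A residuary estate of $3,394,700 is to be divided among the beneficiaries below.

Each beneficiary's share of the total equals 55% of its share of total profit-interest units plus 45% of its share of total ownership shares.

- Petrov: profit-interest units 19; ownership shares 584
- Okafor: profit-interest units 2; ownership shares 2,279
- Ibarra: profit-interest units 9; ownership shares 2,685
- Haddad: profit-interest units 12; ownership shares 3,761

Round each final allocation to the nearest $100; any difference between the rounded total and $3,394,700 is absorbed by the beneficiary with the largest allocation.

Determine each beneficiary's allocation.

Petrov: $940,500 | Okafor: $462,900 | Ibarra: $840,700 | Haddad: $1,150,600

Profit-interest units total 42; ownership shares total 9,309.
Combined weights (55% profit-interest units + 45% ownership shares): Petrov 0.2770; Okafor 0.1364; Ibarra 0.2477; Haddad 0.3390.
Unrounded shares: Petrov 940,468.60; Okafor 462,894.69; Ibarra 840,700.48; Haddad 1,150,636.23.
At nearest $100: Petrov $940,500; Okafor $462,900; Ibarra $840,700; Haddad $1,150,600. Sum = $3,394,700.
No rounding difference to absorb.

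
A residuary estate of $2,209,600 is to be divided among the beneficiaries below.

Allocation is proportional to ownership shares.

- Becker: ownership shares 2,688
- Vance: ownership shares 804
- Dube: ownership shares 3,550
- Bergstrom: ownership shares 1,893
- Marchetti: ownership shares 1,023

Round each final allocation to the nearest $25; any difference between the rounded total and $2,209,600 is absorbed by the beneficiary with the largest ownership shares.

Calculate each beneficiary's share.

Total ownership shares = 9,958.
Raw shares: Becker 2,688/9,958 × $2,209,600 = 596,445.55; Vance 804/9,958 × $2,209,600 = 178,401.12; Dube 3,550/9,958 × $2,209,600 = 787,716.41; Bergstrom 1,893/9,958 × $2,209,600 = 420,041.45; Marchetti 1,023/9,958 × $2,209,600 = 226,995.46.
Rounded to nearest $25: Becker $596,450; Vance $178,400; Dube $787,725; Bergstrom $420,050; Marchetti $227,000. Sum = $2,209,625.
Difference $2,209,600 − $2,209,625 = −$25 applied to largest ownership shares (Dube): Dube becomes $787,700.

Becker: $596,450 | Vance: $178,400 | Dube: $787,700 | Bergstrom: $420,050 | Marchetti: $227,000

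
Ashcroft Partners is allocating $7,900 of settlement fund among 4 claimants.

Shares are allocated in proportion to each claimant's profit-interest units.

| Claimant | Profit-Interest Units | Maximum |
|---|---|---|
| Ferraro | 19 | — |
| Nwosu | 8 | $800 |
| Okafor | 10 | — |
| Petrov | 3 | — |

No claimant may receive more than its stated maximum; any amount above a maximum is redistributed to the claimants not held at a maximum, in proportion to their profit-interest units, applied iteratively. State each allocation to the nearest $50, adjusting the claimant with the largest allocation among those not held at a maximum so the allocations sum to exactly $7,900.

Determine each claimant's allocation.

Sum of profit-interest units: 40.
Proportional shares (ignoring caps): Ferraro 3,752.50; Nwosu 1,580.00; Okafor 1,975.00; Petrov 592.50.
Held at cap: Nwosu ($800); remaining pool $7,100 reallocated over remaining profit-interest units 32.
Remaining shares: Ferraro 4,215.62 → $4,200; Okafor 2,218.75 → $2,200; Petrov 665.62 → $650.
Rounding difference +$50 applied to Ferraro → $4,250.

Ferraro: $4,250 | Nwosu: $800 | Okafor: $2,200 | Petrov: $650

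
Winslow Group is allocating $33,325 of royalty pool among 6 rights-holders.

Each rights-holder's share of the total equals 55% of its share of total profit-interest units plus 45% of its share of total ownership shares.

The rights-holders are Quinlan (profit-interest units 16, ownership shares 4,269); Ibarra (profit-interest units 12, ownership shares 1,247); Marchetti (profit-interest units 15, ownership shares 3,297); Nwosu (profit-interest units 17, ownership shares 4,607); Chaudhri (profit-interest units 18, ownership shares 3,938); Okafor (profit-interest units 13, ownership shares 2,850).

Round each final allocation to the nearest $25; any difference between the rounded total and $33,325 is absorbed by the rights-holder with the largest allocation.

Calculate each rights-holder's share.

Totals — profit-interest units 91, ownership shares 20,208.
Combined weights (55% profit-interest units + 45% ownership shares): Quinlan 0.1918; Ibarra 0.1003; Marchetti 0.1641; Nwosu 0.2053; Chaudhri 0.1965; Okafor 0.1420.
Unrounded shares: Quinlan 6,390.64; Ibarra 3,342.37; Marchetti 5,467.91; Nwosu 6,842.88; Chaudhri 6,547.84; Okafor 4,733.36.
Rounded to nearest $25: Quinlan $6,400; Ibarra $3,350; Marchetti $5,475; Nwosu $6,850; Chaudhri $6,550; Okafor $4,725. Sum = $33,350.
Difference $33,325 − $33,350 = −$25 applied to largest allocation (Nwosu): Nwosu becomes $6,825.

Quinlan: $6,400 | Ibarra: $3,350 | Marchetti: $5,475 | Nwosu: $6,825 | Chaudhri: $6,550 | Okafor: $4,725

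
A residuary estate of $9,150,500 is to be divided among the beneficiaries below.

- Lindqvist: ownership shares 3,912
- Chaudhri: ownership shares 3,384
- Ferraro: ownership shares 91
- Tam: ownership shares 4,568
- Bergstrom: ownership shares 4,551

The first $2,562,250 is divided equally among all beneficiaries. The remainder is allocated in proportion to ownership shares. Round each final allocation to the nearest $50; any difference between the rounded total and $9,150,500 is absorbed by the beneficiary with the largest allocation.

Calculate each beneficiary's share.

Equal tier: $2,562,250 ÷ 5 = $512,450 apiece.
Remainder $6,588,250 by ownership shares (total 16,506): Lindqvist 1,561,446.38 → $1,561,450; Chaudhri 1,350,699.02 → $1,350,700; Ferraro 36,321.99 → $36,300; Tam 1,823,284.02 → $1,823,300; Bergstrom 1,816,498.59 → $1,816,500.
Totals: Lindqvist $512,450 + $1,561,450 = $2,073,900; Chaudhri $512,450 + $1,350,700 = $1,863,150; Ferraro $512,450 + $36,300 = $548,750; Tam $512,450 + $1,823,300 = $2,335,750; Bergstrom $512,450 + $1,816,500 = $2,328,950.

Lindqvist: $2,073,900 | Chaudhri: $1,863,150 | Ferraro: $548,750 | Tam: $2,335,750 | Bergstrom: $2,328,950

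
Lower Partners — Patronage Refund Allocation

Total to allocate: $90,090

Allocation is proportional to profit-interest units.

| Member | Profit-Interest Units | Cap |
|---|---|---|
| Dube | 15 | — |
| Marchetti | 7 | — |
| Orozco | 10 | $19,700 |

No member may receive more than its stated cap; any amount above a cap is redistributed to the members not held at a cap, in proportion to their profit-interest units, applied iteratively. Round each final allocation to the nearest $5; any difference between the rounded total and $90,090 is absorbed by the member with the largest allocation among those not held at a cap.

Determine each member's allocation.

Total profit-interest units = 32.
Proportional shares (ignoring caps): Dube 42,229.69; Marchetti 19,707.19; Orozco 28,153.12.
Held at cap: Orozco ($19,700); residual $70,390 reallocated over remaining profit-interest units 22.
Redistributed shares: Dube 47,993.18 → $47,995; Marchetti 22,396.82 → $22,395.

Dube: $47,995; Marchetti: $22,395; Orozco: $19,700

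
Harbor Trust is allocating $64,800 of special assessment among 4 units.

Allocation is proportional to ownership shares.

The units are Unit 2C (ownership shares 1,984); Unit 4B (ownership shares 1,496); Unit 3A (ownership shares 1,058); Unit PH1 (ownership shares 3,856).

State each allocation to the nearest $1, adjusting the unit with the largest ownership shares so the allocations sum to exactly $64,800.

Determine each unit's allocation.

Total ownership shares = 8,394.
Proportional shares: Unit 2C 1,984/8,394 × $64,800 = 15,316.08; Unit 4B 1,496/8,394 × $64,800 = 11,548.82; Unit 3A 1,058/8,394 × $64,800 = 8,167.55; Unit PH1 3,856/8,394 × $64,800 = 29,767.55.
Rounded to nearest $1: Unit 2C $15,316; Unit 4B $11,549; Unit 3A $8,168; Unit PH1 $29,768. Sum = $64,801.
Difference $64,800 − $64,801 = −$1 applied to largest ownership shares (Unit PH1): Unit PH1 becomes $29,767.

Unit 2C: $15,316 · Unit 4B: $11,549 · Unit 3A: $8,168 · Unit PH1: $29,767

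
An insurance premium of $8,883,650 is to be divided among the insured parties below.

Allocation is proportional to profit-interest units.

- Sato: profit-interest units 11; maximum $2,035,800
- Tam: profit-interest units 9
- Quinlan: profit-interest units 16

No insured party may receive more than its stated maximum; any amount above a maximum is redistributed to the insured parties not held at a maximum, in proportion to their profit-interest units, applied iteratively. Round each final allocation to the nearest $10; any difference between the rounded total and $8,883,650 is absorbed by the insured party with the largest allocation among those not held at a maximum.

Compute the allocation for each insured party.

Sum of profit-interest units: 36.
Unconstrained shares: Sato 2,714,448.61; Tam 2,220,912.50; Quinlan 3,948,288.89.
Held at cap: Sato ($2,035,800); balance $6,847,850 reallocated over remaining profit-interest units 25.
Redistributed shares: Tam 2,465,226.00 → $2,465,230; Quinlan 4,382,624.00 → $4,382,620.

Sato: $2,035,800; Tam: $2,465,230; Quinlan: $4,382,620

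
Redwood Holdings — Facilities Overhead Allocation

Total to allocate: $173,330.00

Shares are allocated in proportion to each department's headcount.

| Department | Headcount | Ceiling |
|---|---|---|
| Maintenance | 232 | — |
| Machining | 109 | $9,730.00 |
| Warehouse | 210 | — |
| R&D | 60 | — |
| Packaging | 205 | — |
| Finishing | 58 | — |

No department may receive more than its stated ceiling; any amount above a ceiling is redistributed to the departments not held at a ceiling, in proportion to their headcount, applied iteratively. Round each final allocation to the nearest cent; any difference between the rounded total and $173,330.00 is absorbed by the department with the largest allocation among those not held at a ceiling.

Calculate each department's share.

Combined headcount = 874.
Unconstrained shares: Maintenance 46,009.7941; Machining 21,616.6705; Warehouse 41,646.7963; R&D 11,899.0847; Packaging 40,655.2059; Finishing 11,502.4485.
Capped: Machining ($9,730.00); residual $163,600.00 reallocated over remaining headcount 765.
Remaining shares: Maintenance 49,614.6405 → $49,614.64; Warehouse 44,909.8039 → $44,909.80; R&D 12,831.3725 → $12,831.37; Packaging 43,840.5229 → $43,840.52; Finishing 12,403.6601 → $12,403.66.
Rounding difference +$0.01 applied to Maintenance → $49,614.65.

Maintenance: $49,614.65 | Machining: $9,730.00 | Warehouse: $44,909.80 | R&D: $12,831.37 | Packaging: $43,840.52 | Finishing: $12,403.66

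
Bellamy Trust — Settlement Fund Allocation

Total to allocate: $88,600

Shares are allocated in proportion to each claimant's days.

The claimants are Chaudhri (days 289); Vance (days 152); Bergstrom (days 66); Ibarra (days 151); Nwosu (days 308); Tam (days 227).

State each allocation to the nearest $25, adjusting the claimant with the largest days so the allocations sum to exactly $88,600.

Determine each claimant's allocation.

Sum of days: 289 + 152 + 66 + 151 + 308 + 227 = 1,193.
Proportional shares: Chaudhri 21,463.03; Vance 11,288.52; Bergstrom 4,901.59; Ibarra 11,214.25; Nwosu 22,874.10; Tam 16,858.51.
At nearest $25: Chaudhri $21,475; Vance $11,300; Bergstrom $4,900; Ibarra $11,225; Nwosu $22,875; Tam $16,850. Sum = $88,625.
Difference $88,600 − $88,625 = −$25 applied to largest days (Nwosu): Nwosu becomes $22,850.

Chaudhri: $21,475; Vance: $11,300; Bergstrom: $4,900; Ibarra: $11,225; Nwosu: $22,850; Tam: $16,850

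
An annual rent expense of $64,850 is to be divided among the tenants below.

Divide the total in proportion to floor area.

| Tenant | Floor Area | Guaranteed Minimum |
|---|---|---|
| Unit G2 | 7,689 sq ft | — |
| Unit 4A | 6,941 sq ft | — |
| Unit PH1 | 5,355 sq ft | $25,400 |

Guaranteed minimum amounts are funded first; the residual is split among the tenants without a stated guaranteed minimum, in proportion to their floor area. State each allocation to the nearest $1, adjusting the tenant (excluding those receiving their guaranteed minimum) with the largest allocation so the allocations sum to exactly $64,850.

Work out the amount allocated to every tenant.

Guaranteed amounts: Unit PH1 $25,400. Residual $39,450.
Residual split over remaining floor area 14,630: Unit G2 20,733.496 → $20,733; Unit 4A 18,716.504 → $18,717.

Unit G2: $20,733; Unit 4A: $18,717; Unit PH1: $25,400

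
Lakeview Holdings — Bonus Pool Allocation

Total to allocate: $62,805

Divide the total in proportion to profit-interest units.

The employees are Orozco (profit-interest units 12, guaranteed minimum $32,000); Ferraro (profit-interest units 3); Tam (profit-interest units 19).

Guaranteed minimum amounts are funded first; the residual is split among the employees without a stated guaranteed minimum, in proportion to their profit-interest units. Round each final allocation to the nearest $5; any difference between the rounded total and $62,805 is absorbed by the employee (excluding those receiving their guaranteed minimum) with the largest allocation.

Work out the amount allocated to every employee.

Orozco: $32,000 | Ferraro: $4,200 | Tam: $26,605

Fund the minimums — Orozco $32,000. Residual $30,805.
Residual split over remaining profit-interest units 22: Ferraro 4,200.68 → $4,200; Tam 26,604.32 → $26,605.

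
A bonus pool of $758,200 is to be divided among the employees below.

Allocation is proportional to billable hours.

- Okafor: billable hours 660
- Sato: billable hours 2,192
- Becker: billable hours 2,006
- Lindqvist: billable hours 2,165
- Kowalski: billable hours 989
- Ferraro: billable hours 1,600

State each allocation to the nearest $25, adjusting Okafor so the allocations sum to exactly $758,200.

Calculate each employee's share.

Okafor: $52,075 · Sato: $172,900 · Becker: $158,225 · Lindqvist: $170,775 · Kowalski: $78,025 · Ferraro: $126,200

Combined billable hours = 9,612.
Pro-rata amounts: Okafor 660/9,612 × $758,200 = 52,061.17; Sato 2,192/9,612 × $758,200 = 172,906.20; Becker 2,006/9,612 × $758,200 = 158,234.42; Lindqvist 2,165/9,612 × $758,200 = 170,776.43; Kowalski 989/9,612 × $758,200 = 78,012.88; Ferraro 1,600/9,612 × $758,200 = 126,208.91.
At nearest $25: Okafor $52,050; Sato $172,900; Becker $158,225; Lindqvist $170,775; Kowalski $78,025; Ferraro $126,200. Sum = $758,175.
Difference $758,200 − $758,175 = +$25 applied to Okafor: Okafor becomes $52,075.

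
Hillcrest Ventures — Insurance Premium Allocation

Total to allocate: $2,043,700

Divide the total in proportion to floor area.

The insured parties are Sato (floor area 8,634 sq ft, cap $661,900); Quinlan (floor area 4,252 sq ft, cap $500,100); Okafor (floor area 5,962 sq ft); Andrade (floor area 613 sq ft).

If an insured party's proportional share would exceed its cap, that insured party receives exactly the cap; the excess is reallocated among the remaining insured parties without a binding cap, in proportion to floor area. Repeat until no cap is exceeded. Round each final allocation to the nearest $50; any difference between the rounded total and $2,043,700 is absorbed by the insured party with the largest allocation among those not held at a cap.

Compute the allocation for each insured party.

Combined floor area = 19,461.
Pro-rata shares before constraints: Sato 906,700.88; Quinlan 446,524.45; Okafor 626,100.38; Andrade 64,374.29.
Cap binds for Sato ($661,900); balance $1,381,800 reallocated over remaining floor area 10,827.
Cap binds for Quinlan ($500,100); balance $881,700 reallocated over remaining floor area 6,575.
Remaining shares: Okafor 799,497.40 → $799,500; Andrade 82,202.60 → $82,200.

Sato: $661,900; Quinlan: $500,100; Okafor: $799,500; Andrade: $82,200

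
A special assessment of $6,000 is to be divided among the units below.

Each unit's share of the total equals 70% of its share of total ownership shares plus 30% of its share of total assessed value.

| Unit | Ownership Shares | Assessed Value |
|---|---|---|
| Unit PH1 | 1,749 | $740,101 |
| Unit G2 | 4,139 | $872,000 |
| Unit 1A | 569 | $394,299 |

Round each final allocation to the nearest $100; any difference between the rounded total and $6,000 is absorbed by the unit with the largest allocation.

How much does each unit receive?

Unit PH1: $1,800 | Unit G2: $3,500 | Unit 1A: $700

Totals — ownership shares 6,457, assessed value 2,006,400.
Blended shares (70% ownership shares + 30% assessed value): Unit PH1 0.3003; Unit G2 0.5791; Unit 1A 0.1206.
Raw shares: Unit PH1 1,801.62; Unit G2 3,474.54; Unit 1A 723.85.
At nearest $100: Unit PH1 $1,800; Unit G2 $3,500; Unit 1A $700. Sum = $6,000.
Sum already equals the total — no adjustment.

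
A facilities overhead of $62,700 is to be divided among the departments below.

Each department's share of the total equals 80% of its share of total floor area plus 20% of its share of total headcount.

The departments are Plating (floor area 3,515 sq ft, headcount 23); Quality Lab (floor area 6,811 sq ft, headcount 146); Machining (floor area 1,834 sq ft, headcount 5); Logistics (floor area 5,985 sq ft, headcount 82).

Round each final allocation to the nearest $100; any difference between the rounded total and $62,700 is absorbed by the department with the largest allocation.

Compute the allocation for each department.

Floor area total 18,145; headcount total 256.
Composite weights (80% floor area + 20% headcount): Plating 0.1729; Quality Lab 0.4144; Machining 0.0848; Logistics 0.3279.
Pro-rata amounts: Plating 10,843.50; Quality Lab 25,980.03; Machining 5,314.83; Logistics 20,561.64.
After rounding ($100): Plating $10,800; Quality Lab $26,000; Machining $5,300; Logistics $20,600. Sum = $62,700.
Sum already equals the total — no adjustment.

Plating: $10,800 | Quality Lab: $26,000 | Machining: $5,300 | Logistics: $20,600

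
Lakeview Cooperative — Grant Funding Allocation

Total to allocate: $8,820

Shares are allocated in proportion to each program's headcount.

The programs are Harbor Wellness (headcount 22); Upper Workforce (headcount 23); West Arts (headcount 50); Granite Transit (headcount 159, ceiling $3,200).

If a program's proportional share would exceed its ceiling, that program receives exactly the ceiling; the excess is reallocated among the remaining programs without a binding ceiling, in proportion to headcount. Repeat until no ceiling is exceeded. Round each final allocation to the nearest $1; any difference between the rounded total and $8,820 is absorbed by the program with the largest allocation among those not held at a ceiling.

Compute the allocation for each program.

Combined headcount = 254.
Proportional shares (ignoring caps): Harbor Wellness 763.94; Upper Workforce 798.66; West Arts 1,736.22; Granite Transit 5,521.18.
Held at cap: Granite Transit ($3,200); residual $5,620 reallocated over remaining headcount 95.
Remaining shares: Harbor Wellness 1,301.47 → $1,301; Upper Workforce 1,360.63 → $1,361; West Arts 2,957.89 → $2,958.

Harbor Wellness: $1,301 | Upper Workforce: $1,361 | West Arts: $2,958 | Granite Transit: $3,200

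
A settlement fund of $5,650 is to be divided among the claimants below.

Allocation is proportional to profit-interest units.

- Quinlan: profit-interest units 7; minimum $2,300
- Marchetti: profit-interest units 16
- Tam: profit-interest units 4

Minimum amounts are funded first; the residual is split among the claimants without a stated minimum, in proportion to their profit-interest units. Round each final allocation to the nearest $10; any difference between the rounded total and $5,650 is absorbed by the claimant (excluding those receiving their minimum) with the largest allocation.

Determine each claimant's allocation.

Quinlan: $2,300 · Marchetti: $2,680 · Tam: $670

Minimums first: Quinlan $2,300. Residual $3,350.
Residual split over remaining profit-interest units 20: Marchetti 2,680.00 → $2,680; Tam 670.00 → $670.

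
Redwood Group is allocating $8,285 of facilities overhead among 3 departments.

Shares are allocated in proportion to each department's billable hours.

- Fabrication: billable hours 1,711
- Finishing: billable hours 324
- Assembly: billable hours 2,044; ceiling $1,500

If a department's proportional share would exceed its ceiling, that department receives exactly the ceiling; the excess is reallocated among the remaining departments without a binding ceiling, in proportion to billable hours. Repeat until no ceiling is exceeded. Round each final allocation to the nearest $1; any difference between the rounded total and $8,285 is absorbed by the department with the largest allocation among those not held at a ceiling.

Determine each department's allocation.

Fabrication: $5,705 | Finishing: $1,080 | Assembly: $1,500

Sum of billable hours: 4,079.
Unconstrained shares: Fabrication 3,475.27; Finishing 658.09; Assembly 4,151.64.
Held at cap: Assembly ($1,500); remaining pool $6,785 reallocated over remaining billable hours 2,035.
Redistributed shares: Fabrication 5,704.73 → $5,705; Finishing 1,080.27 → $1,080.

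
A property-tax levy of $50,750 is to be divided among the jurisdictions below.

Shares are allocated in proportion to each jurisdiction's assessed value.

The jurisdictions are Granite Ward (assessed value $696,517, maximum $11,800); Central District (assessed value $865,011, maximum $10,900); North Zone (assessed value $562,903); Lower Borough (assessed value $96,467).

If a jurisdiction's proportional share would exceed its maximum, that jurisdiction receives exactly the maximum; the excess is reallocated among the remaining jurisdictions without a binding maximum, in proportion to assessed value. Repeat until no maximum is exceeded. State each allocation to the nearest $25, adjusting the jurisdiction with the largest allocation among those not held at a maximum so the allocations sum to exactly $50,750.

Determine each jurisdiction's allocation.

Granite Ward: $11,800 | Central District: $10,900 | North Zone: $23,950 | Lower Borough: $4,100

Assessed value total: 2,220,898.
Proportional shares (ignoring caps): Granite Ward 15,916.19; Central District 19,766.47; North Zone 12,862.96; Lower Borough 2,204.38.
Cap binds for Granite Ward ($11,800), Central District ($10,900); remaining pool $28,050 reallocated over remaining assessed value 659,370.
Shares after redistribution: North Zone 23,946.24 → $23,950; Lower Borough 4,103.76 → $4,100.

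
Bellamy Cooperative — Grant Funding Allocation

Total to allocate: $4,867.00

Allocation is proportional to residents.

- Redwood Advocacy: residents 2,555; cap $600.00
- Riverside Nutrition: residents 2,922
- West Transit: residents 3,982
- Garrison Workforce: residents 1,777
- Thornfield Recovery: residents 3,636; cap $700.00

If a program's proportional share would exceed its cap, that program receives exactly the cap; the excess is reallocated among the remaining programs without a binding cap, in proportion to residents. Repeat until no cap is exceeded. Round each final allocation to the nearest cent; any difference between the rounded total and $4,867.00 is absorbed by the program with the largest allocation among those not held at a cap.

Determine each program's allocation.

Redwood Advocacy: $600.00 | Riverside Nutrition: $1,200.64 | West Transit: $1,636.20 | Garrison Workforce: $730.16 | Thornfield Recovery: $700.00

Residents total: 14,872.
Proportional shares (ignoring caps): Redwood Advocacy 836.1475; Riverside Nutrition 956.2516; West Transit 1,303.1464; Garrison Workforce 581.5397; Thornfield Recovery 1,189.9147.
Held at cap: Redwood Advocacy ($600.00), Thornfield Recovery ($700.00); remaining pool $3,567.00 reallocated over remaining residents 8,681.
Remaining shares: Riverside Nutrition 1,200.6421 → $1,200.64; West Transit 1,636.1933 → $1,636.19; Garrison Workforce 730.1646 → $730.16.
Rounding difference +$0.01 applied to West Transit → $1,636.20.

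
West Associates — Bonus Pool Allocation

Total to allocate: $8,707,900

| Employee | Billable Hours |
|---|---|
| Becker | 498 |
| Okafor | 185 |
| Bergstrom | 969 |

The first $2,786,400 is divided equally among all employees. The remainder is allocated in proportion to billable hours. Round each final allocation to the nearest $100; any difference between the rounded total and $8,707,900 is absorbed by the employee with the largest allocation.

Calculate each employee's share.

Becker: $2,713,900 | Okafor: $1,591,900 | Bergstrom: $4,402,100

$2,786,400 shared equally gives $928,800 per employee.
Remainder $5,921,500 by billable hours (total 1,652): Becker 1,785,052.66 → $1,785,100; Okafor 663,121.97 → $663,100; Bergstrom 3,473,325.36 → $3,473,300.
Totals: Becker $928,800 + $1,785,100 = $2,713,900; Okafor $928,800 + $663,100 = $1,591,900; Bergstrom $928,800 + $3,473,300 = $4,402,100.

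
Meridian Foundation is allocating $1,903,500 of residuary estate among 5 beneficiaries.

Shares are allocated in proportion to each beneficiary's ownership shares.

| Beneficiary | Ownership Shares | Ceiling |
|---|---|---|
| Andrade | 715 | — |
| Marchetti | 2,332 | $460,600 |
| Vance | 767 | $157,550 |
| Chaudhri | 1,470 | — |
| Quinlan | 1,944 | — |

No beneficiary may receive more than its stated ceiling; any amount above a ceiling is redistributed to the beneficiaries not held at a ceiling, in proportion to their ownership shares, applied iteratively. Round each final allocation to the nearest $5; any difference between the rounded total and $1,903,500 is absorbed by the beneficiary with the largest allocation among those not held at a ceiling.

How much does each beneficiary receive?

Andrade: $222,580 | Marchetti: $460,600 | Vance: $157,550 | Chaudhri: $457,610 | Quinlan: $605,160

Sum of ownership shares: 7,228.
Proportional shares (ignoring caps): Andrade 188,295.86; Marchetti 614,134.20; Vance 201,990.11; Chaudhri 387,125.76; Quinlan 511,954.07.
Held at cap: Marchetti ($460,600), Vance ($157,550); balance $1,285,350 reallocated over remaining ownership shares 4,129.
Shares after redistribution: Andrade 222,578.17 → $222,580; Chaudhri 457,608.26 → $457,610; Quinlan 605,163.57 → $605,165.
Rounding difference −$5 applied to Quinlan → $605,160.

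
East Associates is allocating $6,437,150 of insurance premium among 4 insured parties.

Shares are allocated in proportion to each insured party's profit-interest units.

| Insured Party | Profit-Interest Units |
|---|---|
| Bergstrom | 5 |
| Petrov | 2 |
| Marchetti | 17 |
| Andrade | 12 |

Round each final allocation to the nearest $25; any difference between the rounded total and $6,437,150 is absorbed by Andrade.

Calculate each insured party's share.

Bergstrom: $894,050; Petrov: $357,625; Marchetti: $3,039,775; Andrade: $2,145,700

Combined profit-interest units = 36.
Raw shares: Bergstrom 5/36 × $6,437,150 = 894,048.61; Petrov 2/36 × $6,437,150 = 357,619.44; Marchetti 17/36 × $6,437,150 = 3,039,765.28; Andrade 12/36 × $6,437,150 = 2,145,716.67.
At nearest $25: Bergstrom $894,050; Petrov $357,625; Marchetti $3,039,775; Andrade $2,145,725. Sum = $6,437,175.
Difference $6,437,150 − $6,437,175 = −$25 applied to Andrade: Andrade becomes $2,145,700.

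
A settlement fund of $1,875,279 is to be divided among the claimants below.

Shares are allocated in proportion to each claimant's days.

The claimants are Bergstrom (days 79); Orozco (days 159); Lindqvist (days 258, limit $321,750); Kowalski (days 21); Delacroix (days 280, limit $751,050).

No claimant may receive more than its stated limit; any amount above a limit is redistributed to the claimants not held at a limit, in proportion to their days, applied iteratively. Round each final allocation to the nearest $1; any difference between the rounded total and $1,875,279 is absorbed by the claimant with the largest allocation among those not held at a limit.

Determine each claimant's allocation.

Bergstrom: $244,772 | Orozco: $492,641 | Lindqvist: $321,750 | Kowalski: $65,066 | Delacroix: $751,050

Days total: 797.
Pro-rata shares before constraints: Bergstrom 185,880.85; Orozco 374,114.63; Lindqvist 607,053.93; Kowalski 49,411.37; Delacroix 658,818.22.
Held at cap: Lindqvist ($321,750); remaining pool $1,553,529 reallocated over remaining days 539.
Held at cap: Delacroix ($751,050); remaining pool $802,479 reallocated over remaining days 259.
Remaining shares: Bergstrom 244,771.59 → $244,772; Orozco 492,641.55 → $492,642; Kowalski 65,065.86 → $65,066.
Rounding difference −$1 applied to Orozco → $492,641.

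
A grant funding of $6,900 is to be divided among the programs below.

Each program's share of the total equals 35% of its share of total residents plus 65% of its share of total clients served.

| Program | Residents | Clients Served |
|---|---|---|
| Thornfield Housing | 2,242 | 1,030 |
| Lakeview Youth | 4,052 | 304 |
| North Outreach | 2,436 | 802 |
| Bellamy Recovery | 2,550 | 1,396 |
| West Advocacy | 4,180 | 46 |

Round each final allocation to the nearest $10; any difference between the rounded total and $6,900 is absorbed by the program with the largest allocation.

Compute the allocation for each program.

Totals — residents 15,460, clients served 3,578.
Composite weights (35% residents + 65% clients served): Thornfield Housing 0.2379; Lakeview Youth 0.1470; North Outreach 0.2008; Bellamy Recovery 0.3113; West Advocacy 0.1030.
Raw shares: Thornfield Housing 1,641.32; Lakeview Youth 1,014.02; North Outreach 1,385.83; Bellamy Recovery 2,148.21; West Advocacy 710.62.
Rounded to nearest $10: Thornfield Housing $1,640; Lakeview Youth $1,010; North Outreach $1,390; Bellamy Recovery $2,150; West Advocacy $710. Sum = $6,900.
Sum already equals the total — no adjustment.

Thornfield Housing: $1,640 · Lakeview Youth: $1,010 · North Outreach: $1,390 · Bellamy Recovery: $2,150 · West Advocacy: $710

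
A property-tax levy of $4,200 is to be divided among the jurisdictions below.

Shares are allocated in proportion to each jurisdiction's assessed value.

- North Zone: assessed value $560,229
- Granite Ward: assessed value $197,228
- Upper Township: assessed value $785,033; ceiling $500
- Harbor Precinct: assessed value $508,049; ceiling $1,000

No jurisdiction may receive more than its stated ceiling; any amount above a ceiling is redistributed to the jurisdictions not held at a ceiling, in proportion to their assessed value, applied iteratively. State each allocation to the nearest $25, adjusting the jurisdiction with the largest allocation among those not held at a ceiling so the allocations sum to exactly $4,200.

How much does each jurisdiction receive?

North Zone: $2,000 · Granite Ward: $700 · Upper Township: $500 · Harbor Precinct: $1,000

Total assessed value = 2,050,539.
Pro-rata shares before constraints: North Zone 1,147.48; Granite Ward 403.97; Upper Township 1,607.94; Harbor Precinct 1,040.61.
Held at cap: Upper Township ($500), Harbor Precinct ($1,000); remaining pool $2,700 reallocated over remaining assessed value 757,457.
Shares after redistribution: North Zone 1,996.97 → $2,000; Granite Ward 703.03 → $700.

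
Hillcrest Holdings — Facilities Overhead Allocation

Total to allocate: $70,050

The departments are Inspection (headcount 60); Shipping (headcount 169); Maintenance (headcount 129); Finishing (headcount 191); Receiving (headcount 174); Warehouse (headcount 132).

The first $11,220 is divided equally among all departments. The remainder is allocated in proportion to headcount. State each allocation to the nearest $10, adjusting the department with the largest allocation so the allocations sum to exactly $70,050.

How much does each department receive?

First tranche $11,220 split equally: $1,870 each.
Remainder $58,830 by headcount (total 855): Inspection 4,128.42 → $4,130; Shipping 11,628.39 → $11,630; Maintenance 8,876.11 → $8,880; Finishing 13,142.14 → $13,140; Receiving 11,972.42 → $11,970; Warehouse 9,082.53 → $9,080.
Totals: Inspection $1,870 + $4,130 = $6,000; Shipping $1,870 + $11,630 = $13,500; Maintenance $1,870 + $8,880 = $10,750; Finishing $1,870 + $13,140 = $15,010; Receiving $1,870 + $11,970 = $13,840; Warehouse $1,870 + $9,080 = $10,950.

Inspection: $6,000 | Shipping: $13,500 | Maintenance: $10,750 | Finishing: $15,010 | Receiving: $13,840 | Warehouse: $10,950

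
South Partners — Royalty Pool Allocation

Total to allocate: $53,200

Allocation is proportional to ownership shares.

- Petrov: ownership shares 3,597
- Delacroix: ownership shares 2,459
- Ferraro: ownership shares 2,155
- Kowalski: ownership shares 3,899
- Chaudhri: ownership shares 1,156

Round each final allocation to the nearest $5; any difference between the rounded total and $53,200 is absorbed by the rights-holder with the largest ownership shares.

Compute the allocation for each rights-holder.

Petrov: $14,425 | Delacroix: $9,860 | Ferraro: $8,640 | Kowalski: $15,640 | Chaudhri: $4,635

Ownership shares total: 13,266.
Proportional shares: Petrov 3,597/13,266 × $53,200 = 14,424.88; Delacroix 2,459/13,266 × $53,200 = 9,861.21; Ferraro 2,155/13,266 × $53,200 = 8,642.09; Kowalski 3,899/13,266 × $53,200 = 15,635.97; Chaudhri 1,156/13,266 × $53,200 = 4,635.85.
After rounding ($5): Petrov $14,425; Delacroix $9,860; Ferraro $8,640; Kowalski $15,635; Chaudhri $4,635. Sum = $53,195.
Difference $53,200 − $53,195 = +$5 applied to largest ownership shares (Kowalski): Kowalski becomes $15,640.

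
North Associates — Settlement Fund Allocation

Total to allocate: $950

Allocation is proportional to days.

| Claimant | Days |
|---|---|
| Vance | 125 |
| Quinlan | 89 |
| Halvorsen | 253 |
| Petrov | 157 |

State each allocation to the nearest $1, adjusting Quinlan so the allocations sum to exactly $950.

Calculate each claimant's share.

Vance: $190 · Quinlan: $136 · Halvorsen: $385 · Petrov: $239

Combined days = 624.
Pro-rata amounts: Vance 125/624 × $950 = 190.30; Quinlan 89/624 × $950 = 135.497; Halvorsen 253/624 × $950 = 385.18; Petrov 157/624 × $950 = 239.02.
Rounded to nearest $1: Vance $190; Quinlan $135; Halvorsen $385; Petrov $239. Sum = $949.
Difference $950 − $949 = +$1 applied to Quinlan: Quinlan becomes $136.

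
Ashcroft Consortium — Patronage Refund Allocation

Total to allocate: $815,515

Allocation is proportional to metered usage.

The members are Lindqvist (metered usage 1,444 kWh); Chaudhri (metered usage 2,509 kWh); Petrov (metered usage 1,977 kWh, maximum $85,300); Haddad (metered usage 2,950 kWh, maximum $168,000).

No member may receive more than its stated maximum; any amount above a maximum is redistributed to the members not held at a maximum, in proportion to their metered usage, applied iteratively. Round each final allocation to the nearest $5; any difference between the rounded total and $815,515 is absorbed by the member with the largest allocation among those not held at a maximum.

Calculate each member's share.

Metered usage total: 8,880.
Pro-rata shares before constraints: Lindqvist 132,613.02; Chaudhri 230,419.72; Petrov 181,562.29; Haddad 270,919.96.
Capped: Petrov ($85,300), Haddad ($168,000); remaining pool $562,215 reallocated over remaining metered usage 3,953.
Remaining shares: Lindqvist 205,372.74 → $205,375; Chaudhri 356,842.26 → $356,840.

Lindqvist: $205,375 · Chaudhri: $356,840 · Petrov: $85,300 · Haddad: $168,000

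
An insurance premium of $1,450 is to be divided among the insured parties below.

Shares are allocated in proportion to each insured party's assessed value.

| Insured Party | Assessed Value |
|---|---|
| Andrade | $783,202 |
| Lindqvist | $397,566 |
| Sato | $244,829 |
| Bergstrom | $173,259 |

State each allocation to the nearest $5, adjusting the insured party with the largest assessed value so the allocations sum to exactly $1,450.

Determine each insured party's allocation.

Andrade: $715; Lindqvist: $360; Sato: $220; Bergstrom: $155

Total assessed value = 1,598,856.
Proportional shares: Andrade 783,202/1,598,856 × $1,450 = 710.28; Lindqvist 397,566/1,598,856 × $1,450 = 360.55; Sato 244,829/1,598,856 × $1,450 = 222.04; Bergstrom 173,259/1,598,856 × $1,450 = 157.13.
At nearest $5: Andrade $710; Lindqvist $360; Sato $220; Bergstrom $155. Sum = $1,445.
Difference $1,450 − $1,445 = +$5 applied to largest assessed value (Andrade): Andrade becomes $715.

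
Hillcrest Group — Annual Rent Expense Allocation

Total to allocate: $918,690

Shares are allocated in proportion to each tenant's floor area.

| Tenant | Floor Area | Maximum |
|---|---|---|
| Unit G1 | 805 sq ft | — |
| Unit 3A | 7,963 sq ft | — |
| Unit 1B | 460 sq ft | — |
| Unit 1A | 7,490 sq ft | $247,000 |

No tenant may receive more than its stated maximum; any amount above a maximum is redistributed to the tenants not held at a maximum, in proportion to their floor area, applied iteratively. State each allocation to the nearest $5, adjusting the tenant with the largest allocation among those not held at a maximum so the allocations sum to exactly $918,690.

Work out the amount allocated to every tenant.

Total floor area = 16,718.
Pro-rata shares before constraints: Unit G1 44,236.48; Unit 3A 437,583.95; Unit 1B 25,277.99; Unit 1A 411,591.58.
Cap binds for Unit 1A ($247,000); remaining pool $671,690 reallocated over remaining floor area 9,228.
Shares after redistribution: Unit G1 58,594.54 → $58,595; Unit 3A 579,612.86 → $579,615; Unit 1B 33,482.60 → $33,485.
Rounding difference −$5 applied to Unit 3A → $579,610.

Unit G1: $58,595; Unit 3A: $579,610; Unit 1B: $33,485; Unit 1A: $247,000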